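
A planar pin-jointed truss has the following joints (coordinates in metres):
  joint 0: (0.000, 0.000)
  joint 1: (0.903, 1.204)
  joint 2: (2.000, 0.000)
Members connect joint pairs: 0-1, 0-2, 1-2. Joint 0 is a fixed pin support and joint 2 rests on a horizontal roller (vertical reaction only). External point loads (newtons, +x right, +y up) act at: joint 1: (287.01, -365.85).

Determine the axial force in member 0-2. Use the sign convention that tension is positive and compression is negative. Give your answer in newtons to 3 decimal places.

307.927

N=3 nodes, M=3 members, R=3 reactions → 2N=6, M+R=6
member 0 (0-1): L=1.5050, (cx,cy)=(0.6000,0.8000)
member 1 (0-2): L=2.0000, (cx,cy)=(1.0000,0.0000)
member 2 (1-2): L=1.6288, (cx,cy)=(0.6735,-0.7392)
solve A·x = −loads:
  F[0-1] = -34.8609 N (compression)
  F[0-2] = +307.9265 N (tension)
  F[1-2] = -457.2052 N (compression)
  Rx@0 = -287.0100 N
  Ry@0 = +27.8887 N
  Ry@2 = +337.9613 N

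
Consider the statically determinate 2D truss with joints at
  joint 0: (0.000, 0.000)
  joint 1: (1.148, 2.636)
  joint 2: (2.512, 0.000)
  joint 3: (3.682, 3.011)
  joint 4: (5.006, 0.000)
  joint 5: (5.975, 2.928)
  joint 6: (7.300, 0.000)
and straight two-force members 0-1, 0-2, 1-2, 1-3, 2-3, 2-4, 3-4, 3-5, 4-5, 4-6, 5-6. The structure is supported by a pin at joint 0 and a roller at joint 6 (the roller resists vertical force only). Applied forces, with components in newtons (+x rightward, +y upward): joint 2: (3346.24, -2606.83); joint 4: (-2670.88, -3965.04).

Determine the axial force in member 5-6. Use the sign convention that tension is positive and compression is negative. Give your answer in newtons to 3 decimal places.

N=7 nodes, M=11 members, R=3 reactions → 2N=14, M+R=14
member 0 (0-1): L=2.8751, (cx,cy)=(0.3993,0.9168)
member 1 (0-2): L=2.5120, (cx,cy)=(1.0000,0.0000)
member 2 (1-2): L=2.9680, (cx,cy)=(0.4596,-0.8881)
member 3 (1-3): L=2.5616, (cx,cy)=(0.9892,0.1464)
member 4 (2-3): L=3.2303, (cx,cy)=(0.3622,0.9321)
member 5 (2-4): L=2.4940, (cx,cy)=(1.0000,0.0000)
member 6 (3-4): L=3.2892, (cx,cy)=(0.4025,-0.9154)
member 7 (3-5): L=2.2945, (cx,cy)=(0.9993,-0.0362)
member 8 (4-5): L=3.0842, (cx,cy)=(0.3142,0.9494)
member 9 (4-6): L=2.2940, (cx,cy)=(1.0000,0.0000)
member 10 (5-6): L=3.2138, (cx,cy)=(0.4123,-0.9111)
solve A·x = −loads:
  F[0-1] = -3223.9412 N (compression)
  F[0-2] = +1962.6334 N (tension)
  F[1-2] = +2892.1072 N (tension)
  F[1-3] = -2644.8926 N (compression)
  F[2-3] = +41.0135 N (tension)
  F[2-4] = -69.3369 N (compression)
  F[3-4] = +491.9119 N (tension)
  F[3-5] = -2801.3832 N (compression)
  F[4-5] = +3702.2119 N (tension)
  F[4-6] = +1636.3727 N (tension)
  F[5-6] = -3969.0948 N (compression)
  Rx@0 = -675.3600 N
  Ry@0 = +2955.7950 N
  Ry@6 = +3616.0750 N

-3969.095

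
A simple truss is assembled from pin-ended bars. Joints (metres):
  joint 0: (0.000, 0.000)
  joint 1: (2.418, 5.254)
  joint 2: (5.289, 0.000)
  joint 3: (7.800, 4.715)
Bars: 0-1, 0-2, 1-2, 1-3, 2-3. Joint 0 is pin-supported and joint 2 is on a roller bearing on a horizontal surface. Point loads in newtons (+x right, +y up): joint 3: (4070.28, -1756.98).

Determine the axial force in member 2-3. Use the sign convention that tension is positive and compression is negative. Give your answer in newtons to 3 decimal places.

-1451.359

N=4 nodes, M=5 members, R=3 reactions → 2N=8, M+R=8
member 0 (0-1): L=5.7837, (cx,cy)=(0.4181,0.9084)
member 1 (0-2): L=5.2890, (cx,cy)=(1.0000,0.0000)
member 2 (1-2): L=5.9872, (cx,cy)=(0.4795,-0.8775)
member 3 (1-3): L=5.4089, (cx,cy)=(0.9950,-0.0997)
member 4 (2-3): L=5.3419, (cx,cy)=(0.4701,0.8826)
solve A·x = −loads:
  F[0-1] = +4912.6111 N (tension)
  F[0-2] = +2016.4591 N (tension)
  F[1-2] = -5627.8803 N (compression)
  F[1-3] = +4776.2703 N (tension)
  F[2-3] = -1451.3586 N (compression)
  Rx@0 = -4070.2800 N
  Ry@0 = -4462.6861 N
  Ry@2 = +6219.6661 N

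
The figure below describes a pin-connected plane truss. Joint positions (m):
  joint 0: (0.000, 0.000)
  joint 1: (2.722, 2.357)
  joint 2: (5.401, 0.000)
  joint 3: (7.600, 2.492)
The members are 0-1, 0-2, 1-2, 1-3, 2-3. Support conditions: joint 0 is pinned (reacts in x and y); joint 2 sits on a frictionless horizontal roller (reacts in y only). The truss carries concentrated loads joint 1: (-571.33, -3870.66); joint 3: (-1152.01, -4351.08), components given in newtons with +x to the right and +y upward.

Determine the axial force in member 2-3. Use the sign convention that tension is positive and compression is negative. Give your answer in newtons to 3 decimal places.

N=4 nodes, M=5 members, R=3 reactions → 2N=8, M+R=8
member 0 (0-1): L=3.6007, (cx,cy)=(0.7560,0.6546)
member 1 (0-2): L=5.4010, (cx,cy)=(1.0000,0.0000)
member 2 (1-2): L=3.5683, (cx,cy)=(0.7508,-0.6605)
member 3 (1-3): L=4.8799, (cx,cy)=(0.9996,0.0277)
member 4 (2-3): L=3.3235, (cx,cy)=(0.6617,0.7498)
solve A·x = −loads:
  F[0-1] = -1419.5712 N (compression)
  F[0-2] = -650.1824 N (compression)
  F[1-2] = -4337.5739 N (compression)
  F[1-3] = +2755.8160 N (tension)
  F[2-3] = -5904.5756 N (compression)
  Rx@0 = +1723.3400 N
  Ry@0 = +929.2551 N
  Ry@2 = +7292.4849 N

-5904.576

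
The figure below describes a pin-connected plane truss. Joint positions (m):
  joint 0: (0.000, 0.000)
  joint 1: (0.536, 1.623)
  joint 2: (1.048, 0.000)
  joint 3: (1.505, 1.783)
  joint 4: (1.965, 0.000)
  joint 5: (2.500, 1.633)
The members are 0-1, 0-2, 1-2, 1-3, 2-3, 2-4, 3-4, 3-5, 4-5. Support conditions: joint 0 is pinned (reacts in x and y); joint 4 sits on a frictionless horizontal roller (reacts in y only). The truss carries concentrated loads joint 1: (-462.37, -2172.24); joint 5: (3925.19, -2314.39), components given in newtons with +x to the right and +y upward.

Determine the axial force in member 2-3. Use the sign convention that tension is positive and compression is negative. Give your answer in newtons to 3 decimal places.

3847.482

N=6 nodes, M=9 members, R=3 reactions → 2N=12, M+R=12
member 0 (0-1): L=1.7092, (cx,cy)=(0.3136,0.9496)
member 1 (0-2): L=1.0480, (cx,cy)=(1.0000,0.0000)
member 2 (1-2): L=1.7018, (cx,cy)=(0.3009,-0.9537)
member 3 (1-3): L=0.9821, (cx,cy)=(0.9866,0.1629)
member 4 (2-3): L=1.8406, (cx,cy)=(0.2483,0.9687)
member 5 (2-4): L=0.9170, (cx,cy)=(1.0000,0.0000)
member 6 (3-4): L=1.8414, (cx,cy)=(0.2498,-0.9683)
member 7 (3-5): L=1.0062, (cx,cy)=(0.9888,-0.1491)
member 8 (4-5): L=1.7184, (cx,cy)=(0.3113,0.9503)
solve A·x = −loads:
  F[0-1] = +2033.0764 N (tension)
  F[0-2] = +2825.2599 N (tension)
  F[1-2] = -3908.0615 N (compression)
  F[1-3] = +2306.4844 N (tension)
  F[2-3] = +3847.4815 N (tension)
  F[2-4] = +694.2516 N (tension)
  F[3-4] = -4931.9473 N (compression)
  F[3-5] = +4513.4294 N (tension)
  F[4-5] = -1727.4290 N (compression)
  Rx@0 = -3462.8200 N
  Ry@0 = -1930.5224 N
  Ry@4 = +6417.1524 N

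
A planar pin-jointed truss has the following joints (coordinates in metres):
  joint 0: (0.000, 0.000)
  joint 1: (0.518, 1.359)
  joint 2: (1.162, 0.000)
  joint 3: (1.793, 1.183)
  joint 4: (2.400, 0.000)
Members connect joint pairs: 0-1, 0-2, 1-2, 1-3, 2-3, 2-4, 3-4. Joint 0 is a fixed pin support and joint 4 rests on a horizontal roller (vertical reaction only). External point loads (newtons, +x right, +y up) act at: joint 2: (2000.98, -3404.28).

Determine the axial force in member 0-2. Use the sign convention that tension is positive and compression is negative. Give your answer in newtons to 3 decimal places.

N=5 nodes, M=7 members, R=3 reactions → 2N=10, M+R=10
member 0 (0-1): L=1.4544, (cx,cy)=(0.3562,0.9344)
member 1 (0-2): L=1.1620, (cx,cy)=(1.0000,0.0000)
member 2 (1-2): L=1.5039, (cx,cy)=(0.4282,-0.9037)
member 3 (1-3): L=1.2871, (cx,cy)=(0.9906,-0.1367)
member 4 (2-3): L=1.3408, (cx,cy)=(0.4706,0.8823)
member 5 (2-4): L=1.2380, (cx,cy)=(1.0000,0.0000)
member 6 (3-4): L=1.3296, (cx,cy)=(0.4565,-0.8897)
solve A·x = −loads:
  F[0-1] = -1879.2798 N (compression)
  F[0-2] = +2670.3172 N (tension)
  F[1-2] = +2188.6437 N (tension)
  F[1-3] = -1621.8128 N (compression)
  F[2-3] = +1616.7016 N (tension)
  F[2-4] = +845.7151 N (tension)
  F[3-4] = -1852.5457 N (compression)
  Rx@0 = -2000.9800 N
  Ry@0 = +1756.0411 N
  Ry@4 = +1648.2389 N

2670.317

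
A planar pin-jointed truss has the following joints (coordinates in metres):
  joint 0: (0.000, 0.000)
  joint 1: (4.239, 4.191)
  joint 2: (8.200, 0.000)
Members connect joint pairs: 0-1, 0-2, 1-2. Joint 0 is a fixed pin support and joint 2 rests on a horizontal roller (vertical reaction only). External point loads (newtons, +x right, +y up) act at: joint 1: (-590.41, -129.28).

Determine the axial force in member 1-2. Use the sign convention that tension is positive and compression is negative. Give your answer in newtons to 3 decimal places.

323.247

N=3 nodes, M=3 members, R=3 reactions → 2N=6, M+R=6
member 0 (0-1): L=5.9610, (cx,cy)=(0.7111,0.7031)
member 1 (0-2): L=8.2000, (cx,cy)=(1.0000,0.0000)
member 2 (1-2): L=5.7666, (cx,cy)=(0.6869,-0.7268)
solve A·x = −loads:
  F[0-1] = -518.0225 N (compression)
  F[0-2] = -222.0331 N (compression)
  F[1-2] = +323.2472 N (tension)
  Rx@0 = +590.4100 N
  Ry@0 = +364.2057 N
  Ry@2 = -234.9257 N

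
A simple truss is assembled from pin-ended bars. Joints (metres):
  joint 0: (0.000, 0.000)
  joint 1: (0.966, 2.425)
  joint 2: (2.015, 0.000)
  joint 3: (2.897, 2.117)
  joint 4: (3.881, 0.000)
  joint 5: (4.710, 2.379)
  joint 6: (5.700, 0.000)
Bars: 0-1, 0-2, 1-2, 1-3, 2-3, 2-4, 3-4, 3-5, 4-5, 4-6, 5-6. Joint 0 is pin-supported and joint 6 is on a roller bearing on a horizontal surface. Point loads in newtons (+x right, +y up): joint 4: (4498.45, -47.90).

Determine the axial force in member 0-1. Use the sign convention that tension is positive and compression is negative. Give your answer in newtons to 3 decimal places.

N=7 nodes, M=11 members, R=3 reactions → 2N=14, M+R=14
member 0 (0-1): L=2.6103, (cx,cy)=(0.3701,0.9290)
member 1 (0-2): L=2.0150, (cx,cy)=(1.0000,0.0000)
member 2 (1-2): L=2.6422, (cx,cy)=(0.3970,-0.9178)
member 3 (1-3): L=1.9554, (cx,cy)=(0.9875,-0.1575)
member 4 (2-3): L=2.2934, (cx,cy)=(0.3846,0.9231)
member 5 (2-4): L=1.8660, (cx,cy)=(1.0000,0.0000)
member 6 (3-4): L=2.3345, (cx,cy)=(0.4215,-0.9068)
member 7 (3-5): L=1.8318, (cx,cy)=(0.9897,0.1430)
member 8 (4-5): L=2.5193, (cx,cy)=(0.3291,0.9443)
member 9 (4-6): L=1.8190, (cx,cy)=(1.0000,0.0000)
member 10 (5-6): L=2.5768, (cx,cy)=(0.3842,-0.9232)
solve A·x = −loads:
  F[0-1] = -16.4542 N (compression)
  F[0-2] = +4504.5392 N (tension)
  F[1-2] = +19.0258 N (tension)
  F[1-3] = -13.8153 N (compression)
  F[2-3] = -18.9170 N (compression)
  F[2-4] = +4519.3680 N (tension)
  F[3-4] = +12.6719 N (tension)
  F[3-5] = -26.5320 N (compression)
  F[4-5] = +38.5560 N (tension)
  F[4-6] = +13.5720 N (tension)
  F[5-6] = -35.3253 N (compression)
  Rx@0 = -4498.4500 N
  Ry@0 = +15.2860 N
  Ry@6 = +32.6140 N

-16.454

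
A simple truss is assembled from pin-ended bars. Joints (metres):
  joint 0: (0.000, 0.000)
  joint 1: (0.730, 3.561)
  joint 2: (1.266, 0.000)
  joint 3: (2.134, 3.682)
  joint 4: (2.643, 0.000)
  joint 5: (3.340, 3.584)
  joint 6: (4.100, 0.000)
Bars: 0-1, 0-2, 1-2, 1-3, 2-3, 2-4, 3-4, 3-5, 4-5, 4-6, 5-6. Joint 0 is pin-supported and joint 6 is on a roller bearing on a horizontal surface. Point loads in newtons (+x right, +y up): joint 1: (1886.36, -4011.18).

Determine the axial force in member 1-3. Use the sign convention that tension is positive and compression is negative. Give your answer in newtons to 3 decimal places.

N=7 nodes, M=11 members, R=3 reactions → 2N=14, M+R=14
member 0 (0-1): L=3.6351, (cx,cy)=(0.2008,0.9796)
member 1 (0-2): L=1.2660, (cx,cy)=(1.0000,0.0000)
member 2 (1-2): L=3.6011, (cx,cy)=(0.1488,-0.9889)
member 3 (1-3): L=1.4092, (cx,cy)=(0.9963,0.0859)
member 4 (2-3): L=3.7829, (cx,cy)=(0.2295,0.9733)
member 5 (2-4): L=1.3770, (cx,cy)=(1.0000,0.0000)
member 6 (3-4): L=3.7170, (cx,cy)=(0.1369,-0.9906)
member 7 (3-5): L=1.2100, (cx,cy)=(0.9967,-0.0810)
member 8 (4-5): L=3.6511, (cx,cy)=(0.1909,0.9816)
member 9 (4-6): L=1.4570, (cx,cy)=(1.0000,0.0000)
member 10 (5-6): L=3.6637, (cx,cy)=(0.2074,-0.9782)
solve A·x = −loads:
  F[0-1] = -1693.1143 N (compression)
  F[0-2] = +2226.3751 N (tension)
  F[1-2] = -2540.1436 N (compression)
  F[1-3] = -1855.1442 N (compression)
  F[2-3] = +2580.7017 N (tension)
  F[2-4] = +1256.1461 N (tension)
  F[3-4] = -2297.6965 N (compression)
  F[3-5] = -944.6079 N (compression)
  F[4-5] = +2318.6929 N (tension)
  F[4-6] = +498.8684 N (tension)
  F[5-6] = -2404.8702 N (compression)
  Rx@0 = -1886.3600 N
  Ry@0 = +1658.6216 N
  Ry@6 = +2352.5584 N

-1855.144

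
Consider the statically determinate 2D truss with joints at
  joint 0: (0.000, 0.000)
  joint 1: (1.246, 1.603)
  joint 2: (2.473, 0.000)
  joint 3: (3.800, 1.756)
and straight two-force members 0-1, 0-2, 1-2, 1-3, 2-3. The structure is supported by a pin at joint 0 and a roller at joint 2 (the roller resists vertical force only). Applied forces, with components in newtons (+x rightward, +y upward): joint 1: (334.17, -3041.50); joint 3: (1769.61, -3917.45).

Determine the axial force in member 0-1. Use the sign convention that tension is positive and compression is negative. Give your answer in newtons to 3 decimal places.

N=4 nodes, M=5 members, R=3 reactions → 2N=8, M+R=8
member 0 (0-1): L=2.0303, (cx,cy)=(0.6137,0.7895)
member 1 (0-2): L=2.4730, (cx,cy)=(1.0000,0.0000)
member 2 (1-2): L=2.0187, (cx,cy)=(0.6078,-0.7941)
member 3 (1-3): L=2.5586, (cx,cy)=(0.9982,0.0598)
member 4 (2-3): L=2.2010, (cx,cy)=(0.6029,0.7978)
solve A·x = −loads:
  F[0-1] = +2616.9396 N (tension)
  F[0-2] = +497.7592 N (tension)
  F[1-2] = -6058.4600 N (compression)
  F[1-3] = +4963.1724 N (tension)
  F[2-3] = -5282.2367 N (compression)
  Rx@0 = -2103.7800 N
  Ry@0 = -2066.1728 N
  Ry@2 = +9025.1228 N

2616.940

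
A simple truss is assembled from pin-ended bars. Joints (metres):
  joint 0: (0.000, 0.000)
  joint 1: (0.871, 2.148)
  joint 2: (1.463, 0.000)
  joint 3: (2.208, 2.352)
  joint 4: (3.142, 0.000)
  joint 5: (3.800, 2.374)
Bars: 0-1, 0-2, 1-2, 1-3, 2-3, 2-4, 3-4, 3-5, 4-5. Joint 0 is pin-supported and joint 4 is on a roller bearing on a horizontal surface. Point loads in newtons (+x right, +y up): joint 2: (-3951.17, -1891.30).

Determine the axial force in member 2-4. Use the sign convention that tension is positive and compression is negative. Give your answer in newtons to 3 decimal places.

349.710

N=6 nodes, M=9 members, R=3 reactions → 2N=12, M+R=12
member 0 (0-1): L=2.3179, (cx,cy)=(0.3758,0.9267)
member 1 (0-2): L=1.4630, (cx,cy)=(1.0000,0.0000)
member 2 (1-2): L=2.2281, (cx,cy)=(0.2657,-0.9641)
member 3 (1-3): L=1.3525, (cx,cy)=(0.9886,0.1508)
member 4 (2-3): L=2.4672, (cx,cy)=(0.3020,0.9533)
member 5 (2-4): L=1.6790, (cx,cy)=(1.0000,0.0000)
member 6 (3-4): L=2.5307, (cx,cy)=(0.3691,-0.9294)
member 7 (3-5): L=1.5922, (cx,cy)=(0.9999,0.0138)
member 8 (4-5): L=2.4635, (cx,cy)=(0.2671,0.9637)
solve A·x = −loads:
  F[0-1] = -1090.5879 N (compression)
  F[0-2] = -3541.3541 N (compression)
  F[1-2] = +943.7916 N (tension)
  F[1-3] = -668.2255 N (compression)
  F[2-3] = +1029.4897 N (tension)
  F[2-4] = +349.7101 N (tension)
  F[3-4] = -947.5360 N (compression)
  F[3-5] = -0.0000 N (compression)
  F[4-5] = +0.0000 N (tension)
  Rx@0 = +3951.1700 N
  Ry@0 = +1010.6597 N
  Ry@4 = +880.6403 N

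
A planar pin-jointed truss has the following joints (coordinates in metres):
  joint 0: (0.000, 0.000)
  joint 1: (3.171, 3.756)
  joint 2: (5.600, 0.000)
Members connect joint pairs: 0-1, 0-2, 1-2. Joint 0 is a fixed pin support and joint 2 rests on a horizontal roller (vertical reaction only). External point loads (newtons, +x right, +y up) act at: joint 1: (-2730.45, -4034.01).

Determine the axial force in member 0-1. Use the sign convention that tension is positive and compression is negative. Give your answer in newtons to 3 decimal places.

N=3 nodes, M=3 members, R=3 reactions → 2N=6, M+R=6
member 0 (0-1): L=4.9156, (cx,cy)=(0.6451,0.7641)
member 1 (0-2): L=5.6000, (cx,cy)=(1.0000,0.0000)
member 2 (1-2): L=4.4730, (cx,cy)=(0.5430,-0.8397)
solve A·x = −loads:
  F[0-1] = -4686.6739 N (compression)
  F[0-2] = +292.8939 N (tension)
  F[1-2] = -539.3617 N (compression)
  Rx@0 = +2730.4500 N
  Ry@0 = +3581.1037 N
  Ry@2 = +452.9063 N

-4686.674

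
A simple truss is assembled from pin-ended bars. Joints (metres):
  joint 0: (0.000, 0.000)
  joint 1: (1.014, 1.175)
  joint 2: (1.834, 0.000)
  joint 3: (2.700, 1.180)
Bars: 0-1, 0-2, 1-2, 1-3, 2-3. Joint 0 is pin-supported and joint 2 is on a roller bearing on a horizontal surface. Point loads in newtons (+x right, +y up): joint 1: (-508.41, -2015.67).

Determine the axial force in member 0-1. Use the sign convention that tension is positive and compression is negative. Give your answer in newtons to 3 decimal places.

N=4 nodes, M=5 members, R=3 reactions → 2N=8, M+R=8
member 0 (0-1): L=1.5520, (cx,cy)=(0.6533,0.7571)
member 1 (0-2): L=1.8340, (cx,cy)=(1.0000,0.0000)
member 2 (1-2): L=1.4328, (cx,cy)=(0.5723,-0.8201)
member 3 (1-3): L=1.6860, (cx,cy)=(1.0000,0.0030)
member 4 (2-3): L=1.4637, (cx,cy)=(0.5917,0.8062)
solve A·x = −loads:
  F[0-1] = -1620.6611 N (compression)
  F[0-2] = +550.4240 N (tension)
  F[1-2] = -961.7909 N (compression)
  F[1-3] = +0.0000 N (tension)
  F[2-3] = -0.0000 N (compression)
  Rx@0 = +508.4100 N
  Ry@0 = +1226.9526 N
  Ry@2 = +788.7174 N

-1620.661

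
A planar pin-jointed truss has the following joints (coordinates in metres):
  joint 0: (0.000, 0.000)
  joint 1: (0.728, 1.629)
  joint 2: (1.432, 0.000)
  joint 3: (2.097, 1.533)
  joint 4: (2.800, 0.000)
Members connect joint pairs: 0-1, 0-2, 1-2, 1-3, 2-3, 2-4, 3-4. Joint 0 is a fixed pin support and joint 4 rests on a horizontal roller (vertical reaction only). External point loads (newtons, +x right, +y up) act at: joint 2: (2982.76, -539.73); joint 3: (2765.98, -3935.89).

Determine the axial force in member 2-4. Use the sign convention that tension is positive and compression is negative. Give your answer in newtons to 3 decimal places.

N=5 nodes, M=7 members, R=3 reactions → 2N=10, M+R=10
member 0 (0-1): L=1.7843, (cx,cy)=(0.4080,0.9130)
member 1 (0-2): L=1.4320, (cx,cy)=(1.0000,0.0000)
member 2 (1-2): L=1.7746, (cx,cy)=(0.3967,-0.9179)
member 3 (1-3): L=1.3724, (cx,cy)=(0.9976,-0.0700)
member 4 (2-3): L=1.6710, (cx,cy)=(0.3980,0.9174)
member 5 (2-4): L=1.3680, (cx,cy)=(1.0000,0.0000)
member 6 (3-4): L=1.6865, (cx,cy)=(0.4168,-0.9090)
solve A·x = −loads:
  F[0-1] = +287.5075 N (tension)
  F[0-2] = +5631.4342 N (tension)
  F[1-2] = -304.1294 N (compression)
  F[1-3] = +238.5401 N (tension)
  F[2-3] = +892.6334 N (tension)
  F[2-4] = +2172.7918 N (tension)
  F[3-4] = -5212.5512 N (compression)
  Rx@0 = -5748.7400 N
  Ry@0 = -262.4879 N
  Ry@4 = +4738.1079 N

2172.792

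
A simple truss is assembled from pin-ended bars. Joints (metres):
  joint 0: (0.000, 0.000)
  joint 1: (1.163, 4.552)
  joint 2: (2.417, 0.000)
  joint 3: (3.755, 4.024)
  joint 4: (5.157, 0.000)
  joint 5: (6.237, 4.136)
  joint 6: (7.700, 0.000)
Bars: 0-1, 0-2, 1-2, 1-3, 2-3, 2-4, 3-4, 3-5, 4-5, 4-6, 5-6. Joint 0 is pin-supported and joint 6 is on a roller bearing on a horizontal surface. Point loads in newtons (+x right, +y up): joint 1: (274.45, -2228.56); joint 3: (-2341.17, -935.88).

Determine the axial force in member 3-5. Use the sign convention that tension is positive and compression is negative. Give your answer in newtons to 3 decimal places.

N=7 nodes, M=11 members, R=3 reactions → 2N=14, M+R=14
member 0 (0-1): L=4.6982, (cx,cy)=(0.2475,0.9689)
member 1 (0-2): L=2.4170, (cx,cy)=(1.0000,0.0000)
member 2 (1-2): L=4.7216, (cx,cy)=(0.2656,-0.9641)
member 3 (1-3): L=2.6452, (cx,cy)=(0.9799,-0.1996)
member 4 (2-3): L=4.2406, (cx,cy)=(0.3155,0.9489)
member 5 (2-4): L=2.7400, (cx,cy)=(1.0000,0.0000)
member 6 (3-4): L=4.2612, (cx,cy)=(0.3290,-0.9443)
member 7 (3-5): L=2.4845, (cx,cy)=(0.9990,0.0451)
member 8 (4-5): L=4.2747, (cx,cy)=(0.2527,0.9676)
member 9 (4-6): L=2.5430, (cx,cy)=(1.0000,0.0000)
member 10 (5-6): L=4.3871, (cx,cy)=(0.3335,-0.9428)
solve A·x = −loads:
  F[0-1] = -3542.9558 N (compression)
  F[0-2] = -1189.6948 N (compression)
  F[1-2] = +1581.0048 N (tension)
  F[1-3] = -1603.6446 N (compression)
  F[2-3] = -1606.2753 N (compression)
  F[2-4] = -262.9839 N (compression)
  F[3-4] = +292.0407 N (tension)
  F[3-5] = +167.0688 N (tension)
  F[4-5] = -285.0286 N (compression)
  F[4-6] = -94.8864 N (compression)
  F[5-6] = +284.5376 N (tension)
  Rx@0 = +2066.7200 N
  Ry@0 = +3432.6903 N
  Ry@6 = -268.2503 N

167.069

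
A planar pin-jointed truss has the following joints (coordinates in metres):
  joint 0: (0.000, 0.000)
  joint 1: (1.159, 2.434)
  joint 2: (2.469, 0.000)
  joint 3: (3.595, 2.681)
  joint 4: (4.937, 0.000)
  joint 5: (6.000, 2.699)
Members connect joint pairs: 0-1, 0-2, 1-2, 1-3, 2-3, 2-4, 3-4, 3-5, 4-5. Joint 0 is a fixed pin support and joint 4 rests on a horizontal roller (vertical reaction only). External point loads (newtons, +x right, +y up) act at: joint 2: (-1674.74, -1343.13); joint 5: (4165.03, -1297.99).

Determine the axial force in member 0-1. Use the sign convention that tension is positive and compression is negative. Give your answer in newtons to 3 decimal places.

N=6 nodes, M=9 members, R=3 reactions → 2N=12, M+R=12
member 0 (0-1): L=2.6959, (cx,cy)=(0.4299,0.9029)
member 1 (0-2): L=2.4690, (cx,cy)=(1.0000,0.0000)
member 2 (1-2): L=2.7641, (cx,cy)=(0.4739,-0.8806)
member 3 (1-3): L=2.4485, (cx,cy)=(0.9949,0.1009)
member 4 (2-3): L=2.9079, (cx,cy)=(0.3872,0.9220)
member 5 (2-4): L=2.4680, (cx,cy)=(1.0000,0.0000)
member 6 (3-4): L=2.9981, (cx,cy)=(0.4476,-0.8942)
member 7 (3-5): L=2.4051, (cx,cy)=(1.0000,0.0075)
member 8 (4-5): L=2.9008, (cx,cy)=(0.3665,0.9304)
solve A·x = −loads:
  F[0-1] = +2087.8129 N (tension)
  F[0-2] = +1592.6992 N (tension)
  F[1-2] = -1931.9094 N (compression)
  F[1-3] = +1822.4721 N (tension)
  F[2-3] = +3301.8990 N (tension)
  F[2-4] = +1073.2715 N (tension)
  F[3-4] = -3570.7330 N (compression)
  F[3-5] = +4690.1992 N (tension)
  F[4-5] = -1432.7596 N (compression)
  Rx@0 = -2490.2900 N
  Ry@0 = -1885.0181 N
  Ry@4 = +4526.1381 N

2087.813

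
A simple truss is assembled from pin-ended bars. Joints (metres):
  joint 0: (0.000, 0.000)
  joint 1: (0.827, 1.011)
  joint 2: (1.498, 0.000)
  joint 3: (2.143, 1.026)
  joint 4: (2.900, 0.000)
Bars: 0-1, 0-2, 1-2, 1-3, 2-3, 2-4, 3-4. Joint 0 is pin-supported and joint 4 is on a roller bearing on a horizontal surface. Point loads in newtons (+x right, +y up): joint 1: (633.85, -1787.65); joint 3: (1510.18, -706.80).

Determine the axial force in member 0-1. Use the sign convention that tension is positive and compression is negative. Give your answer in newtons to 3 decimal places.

-913.531

N=5 nodes, M=7 members, R=3 reactions → 2N=10, M+R=10
member 0 (0-1): L=1.3062, (cx,cy)=(0.6332,0.7740)
member 1 (0-2): L=1.4980, (cx,cy)=(1.0000,0.0000)
member 2 (1-2): L=1.2134, (cx,cy)=(0.5530,-0.8332)
member 3 (1-3): L=1.3161, (cx,cy)=(0.9999,0.0114)
member 4 (2-3): L=1.2119, (cx,cy)=(0.5322,0.8466)
member 5 (2-4): L=1.4020, (cx,cy)=(1.0000,0.0000)
member 6 (3-4): L=1.2750, (cx,cy)=(0.5937,-0.8047)
solve A·x = −loads:
  F[0-1] = -913.5309 N (compression)
  F[0-2] = +2722.4361 N (tension)
  F[1-2] = -1303.6103 N (compression)
  F[1-3] = -491.4080 N (compression)
  F[2-3] = +1282.9537 N (tension)
  F[2-4] = +1318.7396 N (tension)
  F[3-4] = -2221.1951 N (compression)
  Rx@0 = -2144.0300 N
  Ry@0 = +707.0962 N
  Ry@4 = +1787.3538 N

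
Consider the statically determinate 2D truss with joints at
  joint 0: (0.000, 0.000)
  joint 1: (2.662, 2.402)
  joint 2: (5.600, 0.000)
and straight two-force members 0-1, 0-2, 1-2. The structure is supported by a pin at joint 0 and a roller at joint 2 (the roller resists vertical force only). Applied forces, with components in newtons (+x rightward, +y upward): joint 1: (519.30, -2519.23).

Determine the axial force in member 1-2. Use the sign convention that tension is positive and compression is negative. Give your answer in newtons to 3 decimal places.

N=3 nodes, M=3 members, R=3 reactions → 2N=6, M+R=6
member 0 (0-1): L=3.5855, (cx,cy)=(0.7424,0.6699)
member 1 (0-2): L=5.6000, (cx,cy)=(1.0000,0.0000)
member 2 (1-2): L=3.7949, (cx,cy)=(0.7742,-0.6330)
solve A·x = −loads:
  F[0-1] = -1640.4260 N (compression)
  F[0-2] = +1737.2076 N (tension)
  F[1-2] = -2243.8974 N (compression)
  Rx@0 = -519.3000 N
  Ry@0 = +1098.9534 N
  Ry@2 = +1420.2766 N

-2243.897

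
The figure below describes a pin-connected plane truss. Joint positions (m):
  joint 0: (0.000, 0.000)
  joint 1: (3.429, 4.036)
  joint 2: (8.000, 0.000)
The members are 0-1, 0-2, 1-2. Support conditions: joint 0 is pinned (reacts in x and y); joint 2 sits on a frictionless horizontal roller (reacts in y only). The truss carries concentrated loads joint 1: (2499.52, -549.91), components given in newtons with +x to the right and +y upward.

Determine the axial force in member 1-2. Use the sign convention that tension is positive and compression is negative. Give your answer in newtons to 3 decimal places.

N=3 nodes, M=3 members, R=3 reactions → 2N=6, M+R=6
member 0 (0-1): L=5.2960, (cx,cy)=(0.6475,0.7621)
member 1 (0-2): L=8.0000, (cx,cy)=(1.0000,0.0000)
member 2 (1-2): L=6.0978, (cx,cy)=(0.7496,-0.6619)
solve A·x = −loads:
  F[0-1] = +1242.3795 N (tension)
  F[0-2] = +1695.1128 N (tension)
  F[1-2] = -2261.3176 N (compression)
  Rx@0 = -2499.5200 N
  Ry@0 = -946.8030 N
  Ry@2 = +1496.7130 N

-2261.318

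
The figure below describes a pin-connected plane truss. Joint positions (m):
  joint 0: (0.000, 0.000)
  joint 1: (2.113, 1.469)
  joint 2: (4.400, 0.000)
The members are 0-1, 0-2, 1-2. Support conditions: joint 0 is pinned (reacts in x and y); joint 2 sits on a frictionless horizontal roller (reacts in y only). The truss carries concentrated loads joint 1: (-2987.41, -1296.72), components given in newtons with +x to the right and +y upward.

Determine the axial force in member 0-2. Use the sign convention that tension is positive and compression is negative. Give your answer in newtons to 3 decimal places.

N=3 nodes, M=3 members, R=3 reactions → 2N=6, M+R=6
member 0 (0-1): L=2.5735, (cx,cy)=(0.8211,0.5708)
member 1 (0-2): L=4.4000, (cx,cy)=(1.0000,0.0000)
member 2 (1-2): L=2.7181, (cx,cy)=(0.8414,-0.5404)
solve A·x = −loads:
  F[0-1] = -2928.0185 N (compression)
  F[0-2] = -583.2975 N (compression)
  F[1-2] = +693.2615 N (tension)
  Rx@0 = +2987.4100 N
  Ry@0 = +1671.3873 N
  Ry@2 = -374.6673 N

-583.297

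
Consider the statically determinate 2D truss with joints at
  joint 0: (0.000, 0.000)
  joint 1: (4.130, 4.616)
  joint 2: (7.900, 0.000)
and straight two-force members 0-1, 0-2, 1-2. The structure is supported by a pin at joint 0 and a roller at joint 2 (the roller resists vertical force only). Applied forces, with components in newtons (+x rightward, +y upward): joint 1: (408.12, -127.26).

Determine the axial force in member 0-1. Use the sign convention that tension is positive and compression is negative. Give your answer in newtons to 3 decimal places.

238.491

N=3 nodes, M=3 members, R=3 reactions → 2N=6, M+R=6
member 0 (0-1): L=6.1939, (cx,cy)=(0.6668,0.7452)
member 1 (0-2): L=7.9000, (cx,cy)=(1.0000,0.0000)
member 2 (1-2): L=5.9599, (cx,cy)=(0.6326,-0.7745)
solve A·x = −loads:
  F[0-1] = +238.4914 N (tension)
  F[0-2] = +249.0974 N (tension)
  F[1-2] = -393.7917 N (compression)
  Rx@0 = -408.1200 N
  Ry@0 = -177.7357 N
  Ry@2 = +304.9957 N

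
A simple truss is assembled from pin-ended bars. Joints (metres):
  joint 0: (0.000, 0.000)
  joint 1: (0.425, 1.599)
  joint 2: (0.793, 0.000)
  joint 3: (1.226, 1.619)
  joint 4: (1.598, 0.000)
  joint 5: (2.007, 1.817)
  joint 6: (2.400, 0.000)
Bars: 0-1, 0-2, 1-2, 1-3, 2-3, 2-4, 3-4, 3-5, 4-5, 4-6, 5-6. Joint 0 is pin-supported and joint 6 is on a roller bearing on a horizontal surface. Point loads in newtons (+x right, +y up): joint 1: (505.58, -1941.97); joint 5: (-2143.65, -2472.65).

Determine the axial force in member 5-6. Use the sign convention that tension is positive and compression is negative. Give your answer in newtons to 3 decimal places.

-1151.592

N=7 nodes, M=11 members, R=3 reactions → 2N=14, M+R=14
member 0 (0-1): L=1.6545, (cx,cy)=(0.2569,0.9664)
member 1 (0-2): L=0.7930, (cx,cy)=(1.0000,0.0000)
member 2 (1-2): L=1.6408, (cx,cy)=(0.2243,-0.9745)
member 3 (1-3): L=0.8012, (cx,cy)=(0.9997,0.0250)
member 4 (2-3): L=1.6759, (cx,cy)=(0.2584,0.9660)
member 5 (2-4): L=0.8050, (cx,cy)=(1.0000,0.0000)
member 6 (3-4): L=1.6612, (cx,cy)=(0.2239,-0.9746)
member 7 (3-5): L=0.8057, (cx,cy)=(0.9693,0.2457)
member 8 (4-5): L=1.8625, (cx,cy)=(0.2196,0.9756)
member 9 (4-6): L=0.8020, (cx,cy)=(1.0000,0.0000)
member 10 (5-6): L=1.8590, (cx,cy)=(0.2114,-0.9774)
solve A·x = −loads:
  F[0-1] = -3403.2500 N (compression)
  F[0-2] = -763.8684 N (compression)
  F[1-2] = +1339.2516 N (tension)
  F[1-3] = -1680.6737 N (compression)
  F[2-3] = -1351.0049 N (compression)
  F[2-4] = -114.4432 N (compression)
  F[3-4] = +807.3078 N (tension)
  F[3-5] = -2279.9076 N (compression)
  F[4-5] = -806.4920 N (compression)
  F[4-6] = +243.4491 N (tension)
  F[5-6] = -1151.5920 N (compression)
  Rx@0 = +1638.0700 N
  Ry@0 = +3289.0549 N
  Ry@6 = +1125.5651 N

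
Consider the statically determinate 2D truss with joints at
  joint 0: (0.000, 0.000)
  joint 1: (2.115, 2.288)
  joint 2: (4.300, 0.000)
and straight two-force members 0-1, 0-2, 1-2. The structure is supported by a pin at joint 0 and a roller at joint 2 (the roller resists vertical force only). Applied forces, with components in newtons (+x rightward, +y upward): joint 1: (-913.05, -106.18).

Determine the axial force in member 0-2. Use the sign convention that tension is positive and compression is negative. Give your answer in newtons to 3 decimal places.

-414.082

N=3 nodes, M=3 members, R=3 reactions → 2N=6, M+R=6
member 0 (0-1): L=3.1158, (cx,cy)=(0.6788,0.7343)
member 1 (0-2): L=4.3000, (cx,cy)=(1.0000,0.0000)
member 2 (1-2): L=3.1637, (cx,cy)=(0.6906,-0.7232)
solve A·x = −loads:
  F[0-1] = -735.0737 N (compression)
  F[0-2] = -414.0821 N (compression)
  F[1-2] = +599.5619 N (tension)
  Rx@0 = +913.0500 N
  Ry@0 = +539.7818 N
  Ry@2 = -433.6018 N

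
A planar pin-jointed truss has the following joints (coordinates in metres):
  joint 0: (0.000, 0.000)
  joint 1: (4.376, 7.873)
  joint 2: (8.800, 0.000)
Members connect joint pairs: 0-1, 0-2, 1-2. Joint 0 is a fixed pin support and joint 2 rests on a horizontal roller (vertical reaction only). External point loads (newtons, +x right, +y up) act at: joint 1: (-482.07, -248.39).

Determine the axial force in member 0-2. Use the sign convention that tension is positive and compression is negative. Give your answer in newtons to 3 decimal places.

N=3 nodes, M=3 members, R=3 reactions → 2N=6, M+R=6
member 0 (0-1): L=9.0074, (cx,cy)=(0.4858,0.8741)
member 1 (0-2): L=8.8000, (cx,cy)=(1.0000,0.0000)
member 2 (1-2): L=9.0308, (cx,cy)=(0.4899,-0.8718)
solve A·x = −loads:
  F[0-1] = -636.2975 N (compression)
  F[0-2] = -172.9427 N (compression)
  F[1-2] = +353.0326 N (tension)
  Rx@0 = +482.0700 N
  Ry@0 = +556.1607 N
  Ry@2 = -307.7707 N

-172.943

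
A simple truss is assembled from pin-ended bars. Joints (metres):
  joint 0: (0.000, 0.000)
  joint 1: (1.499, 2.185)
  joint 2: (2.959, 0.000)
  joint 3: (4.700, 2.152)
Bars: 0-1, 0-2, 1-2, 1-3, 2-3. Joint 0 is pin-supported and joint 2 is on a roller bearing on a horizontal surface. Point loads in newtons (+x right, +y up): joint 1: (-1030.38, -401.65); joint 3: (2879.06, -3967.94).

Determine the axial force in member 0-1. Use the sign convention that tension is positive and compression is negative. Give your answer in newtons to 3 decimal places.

4207.430

N=4 nodes, M=5 members, R=3 reactions → 2N=8, M+R=8
member 0 (0-1): L=2.6498, (cx,cy)=(0.5657,0.8246)
member 1 (0-2): L=2.9590, (cx,cy)=(1.0000,0.0000)
member 2 (1-2): L=2.6279, (cx,cy)=(0.5556,-0.8315)
member 3 (1-3): L=3.2012, (cx,cy)=(0.9999,-0.0103)
member 4 (2-3): L=2.7681, (cx,cy)=(0.6290,0.7774)
solve A·x = −loads:
  F[0-1] = +4207.4299 N (tension)
  F[0-2] = -531.5123 N (compression)
  F[1-2] = -4730.6482 N (compression)
  F[1-3] = +6039.1375 N (tension)
  F[2-3] = -5023.7864 N (compression)
  Rx@0 = -1848.6800 N
  Ry@0 = -3469.4597 N
  Ry@2 = +7839.0497 N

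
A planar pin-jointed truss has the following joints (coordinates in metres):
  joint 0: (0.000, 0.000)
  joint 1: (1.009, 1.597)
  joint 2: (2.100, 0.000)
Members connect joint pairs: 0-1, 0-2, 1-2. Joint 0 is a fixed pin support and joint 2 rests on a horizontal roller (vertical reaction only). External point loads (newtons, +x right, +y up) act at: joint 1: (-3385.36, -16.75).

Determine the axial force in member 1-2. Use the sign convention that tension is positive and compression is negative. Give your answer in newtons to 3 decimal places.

3108.148

N=3 nodes, M=3 members, R=3 reactions → 2N=6, M+R=6
member 0 (0-1): L=1.8890, (cx,cy)=(0.5341,0.8454)
member 1 (0-2): L=2.1000, (cx,cy)=(1.0000,0.0000)
member 2 (1-2): L=1.9341, (cx,cy)=(0.5641,-0.8257)
solve A·x = −loads:
  F[0-1] = -3055.5774 N (compression)
  F[0-2] = -1753.2771 N (compression)
  F[1-2] = +3108.1479 N (tension)
  Rx@0 = +3385.3600 N
  Ry@0 = +2583.1877 N
  Ry@2 = -2566.4377 N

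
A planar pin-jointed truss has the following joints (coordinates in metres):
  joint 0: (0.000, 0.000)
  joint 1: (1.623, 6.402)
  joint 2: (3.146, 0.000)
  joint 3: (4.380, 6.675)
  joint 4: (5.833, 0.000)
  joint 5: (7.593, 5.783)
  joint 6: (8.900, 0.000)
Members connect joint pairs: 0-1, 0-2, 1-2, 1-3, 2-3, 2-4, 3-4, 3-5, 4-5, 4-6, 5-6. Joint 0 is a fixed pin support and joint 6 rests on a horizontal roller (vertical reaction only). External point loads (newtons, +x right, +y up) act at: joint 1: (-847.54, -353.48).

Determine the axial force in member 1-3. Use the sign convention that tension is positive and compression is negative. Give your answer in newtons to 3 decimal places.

N=7 nodes, M=11 members, R=3 reactions → 2N=14, M+R=14
member 0 (0-1): L=6.6045, (cx,cy)=(0.2457,0.9693)
member 1 (0-2): L=3.1460, (cx,cy)=(1.0000,0.0000)
member 2 (1-2): L=6.5807, (cx,cy)=(0.2314,-0.9729)
member 3 (1-3): L=2.7705, (cx,cy)=(0.9951,0.0985)
member 4 (2-3): L=6.7881, (cx,cy)=(0.1818,0.9833)
member 5 (2-4): L=2.6870, (cx,cy)=(1.0000,0.0000)
member 6 (3-4): L=6.8313, (cx,cy)=(0.2127,-0.9771)
member 7 (3-5): L=3.3345, (cx,cy)=(0.9636,-0.2675)
member 8 (4-5): L=6.0449, (cx,cy)=(0.2912,0.9567)
member 9 (4-6): L=3.0670, (cx,cy)=(1.0000,0.0000)
member 10 (5-6): L=5.9289, (cx,cy)=(0.2204,-0.9754)
solve A·x = −loads:
  F[0-1] = -927.1061 N (compression)
  F[0-2] = -619.7123 N (compression)
  F[1-2] = +609.1397 N (tension)
  F[1-3] = +481.0770 N (tension)
  F[2-3] = -602.6432 N (compression)
  F[2-4] = -369.1821 N (compression)
  F[3-4] = +482.2121 N (tension)
  F[3-5] = +276.7009 N (tension)
  F[4-5] = -492.5160 N (compression)
  F[4-6] = -123.2185 N (compression)
  F[5-6] = +558.9477 N (tension)
  Rx@0 = +847.5400 N
  Ry@0 = +898.6770 N
  Ry@6 = -545.1970 N

481.077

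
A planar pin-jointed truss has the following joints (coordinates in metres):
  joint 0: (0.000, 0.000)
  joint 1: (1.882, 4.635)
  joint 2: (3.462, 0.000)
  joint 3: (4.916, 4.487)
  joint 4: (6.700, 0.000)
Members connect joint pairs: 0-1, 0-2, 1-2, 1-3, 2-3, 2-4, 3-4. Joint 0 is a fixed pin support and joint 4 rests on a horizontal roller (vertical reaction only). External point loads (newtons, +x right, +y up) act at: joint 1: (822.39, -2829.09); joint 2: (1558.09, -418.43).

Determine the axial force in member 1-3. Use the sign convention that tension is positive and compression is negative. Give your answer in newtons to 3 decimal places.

-1123.649

N=5 nodes, M=7 members, R=3 reactions → 2N=10, M+R=10
member 0 (0-1): L=5.0025, (cx,cy)=(0.3762,0.9265)
member 1 (0-2): L=3.4620, (cx,cy)=(1.0000,0.0000)
member 2 (1-2): L=4.8969, (cx,cy)=(0.3227,-0.9465)
member 3 (1-3): L=3.0376, (cx,cy)=(0.9988,-0.0487)
member 4 (2-3): L=4.7167, (cx,cy)=(0.3083,0.9513)
member 5 (2-4): L=3.2380, (cx,cy)=(1.0000,0.0000)
member 6 (3-4): L=4.8286, (cx,cy)=(0.3695,-0.9292)
solve A·x = −loads:
  F[0-1] = -1799.9441 N (compression)
  F[0-2] = +3057.6385 N (tension)
  F[1-2] = -1169.1634 N (compression)
  F[1-3] = -1123.6487 N (compression)
  F[2-3] = +1603.1359 N (tension)
  F[2-4] = +628.1216 N (tension)
  F[3-4] = -1700.0993 N (compression)
  Rx@0 = -2380.4800 N
  Ry@0 = +1667.7096 N
  Ry@4 = +1579.8104 N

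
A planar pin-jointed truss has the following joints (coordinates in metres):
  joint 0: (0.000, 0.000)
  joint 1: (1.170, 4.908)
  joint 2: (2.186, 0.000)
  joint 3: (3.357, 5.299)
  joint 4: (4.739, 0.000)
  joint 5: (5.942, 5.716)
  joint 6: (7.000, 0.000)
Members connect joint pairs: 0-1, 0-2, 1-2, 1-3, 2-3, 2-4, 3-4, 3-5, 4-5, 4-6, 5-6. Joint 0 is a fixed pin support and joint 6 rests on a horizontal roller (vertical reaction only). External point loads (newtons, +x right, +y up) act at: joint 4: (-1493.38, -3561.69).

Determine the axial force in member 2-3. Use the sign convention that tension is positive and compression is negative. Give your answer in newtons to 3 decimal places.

N=7 nodes, M=11 members, R=3 reactions → 2N=14, M+R=14
member 0 (0-1): L=5.0455, (cx,cy)=(0.2319,0.9727)
member 1 (0-2): L=2.1860, (cx,cy)=(1.0000,0.0000)
member 2 (1-2): L=5.0121, (cx,cy)=(0.2027,-0.9792)
member 3 (1-3): L=2.2217, (cx,cy)=(0.9844,0.1760)
member 4 (2-3): L=5.4268, (cx,cy)=(0.2158,0.9764)
member 5 (2-4): L=2.5530, (cx,cy)=(1.0000,0.0000)
member 6 (3-4): L=5.4763, (cx,cy)=(0.2524,-0.9676)
member 7 (3-5): L=2.6184, (cx,cy)=(0.9872,0.1593)
member 8 (4-5): L=5.8412, (cx,cy)=(0.2060,0.9786)
member 9 (4-6): L=2.2610, (cx,cy)=(1.0000,0.0000)
member 10 (5-6): L=5.8131, (cx,cy)=(0.1820,-0.9833)
solve A·x = −loads:
  F[0-1] = -1182.6624 N (compression)
  F[0-2] = -1219.1342 N (compression)
  F[1-2] = +1084.6055 N (tension)
  F[1-3] = -501.9420 N (compression)
  F[2-3] = -1087.7116 N (compression)
  F[2-4] = -764.5671 N (compression)
  F[3-4] = +1024.3117 N (tension)
  F[3-5] = -1000.0744 N (compression)
  F[4-5] = +2626.8454 N (tension)
  F[4-6] = +446.3117 N (tension)
  F[5-6] = -2452.2212 N (compression)
  Rx@0 = +1493.3800 N
  Ry@0 = +1150.4259 N
  Ry@6 = +2411.2641 N

-1087.712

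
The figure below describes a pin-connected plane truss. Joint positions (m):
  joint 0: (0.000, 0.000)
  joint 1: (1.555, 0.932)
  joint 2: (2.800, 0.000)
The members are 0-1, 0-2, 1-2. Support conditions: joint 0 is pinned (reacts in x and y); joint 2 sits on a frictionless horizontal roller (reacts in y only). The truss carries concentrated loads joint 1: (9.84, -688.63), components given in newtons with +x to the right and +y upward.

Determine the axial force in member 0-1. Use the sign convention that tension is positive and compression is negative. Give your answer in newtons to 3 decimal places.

N=3 nodes, M=3 members, R=3 reactions → 2N=6, M+R=6
member 0 (0-1): L=1.8129, (cx,cy)=(0.8577,0.5141)
member 1 (0-2): L=2.8000, (cx,cy)=(1.0000,0.0000)
member 2 (1-2): L=1.5552, (cx,cy)=(0.8005,-0.5993)
solve A·x = −loads:
  F[0-1] = -589.2335 N (compression)
  F[0-2] = +515.2469 N (tension)
  F[1-2] = -643.6243 N (compression)
  Rx@0 = -9.8400 N
  Ry@0 = +302.9191 N
  Ry@2 = +385.7109 N

-589.233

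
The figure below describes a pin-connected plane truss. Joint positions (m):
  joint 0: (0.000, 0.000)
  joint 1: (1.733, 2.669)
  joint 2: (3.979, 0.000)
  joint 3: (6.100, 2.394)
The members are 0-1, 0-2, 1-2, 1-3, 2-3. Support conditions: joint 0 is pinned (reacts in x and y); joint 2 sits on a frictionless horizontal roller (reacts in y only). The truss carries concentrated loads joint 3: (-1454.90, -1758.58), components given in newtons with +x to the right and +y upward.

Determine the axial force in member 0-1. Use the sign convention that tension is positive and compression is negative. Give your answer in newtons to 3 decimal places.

73.989

N=4 nodes, M=5 members, R=3 reactions → 2N=8, M+R=8
member 0 (0-1): L=3.1823, (cx,cy)=(0.5446,0.8387)
member 1 (0-2): L=3.9790, (cx,cy)=(1.0000,0.0000)
member 2 (1-2): L=3.4883, (cx,cy)=(0.6439,-0.7651)
member 3 (1-3): L=4.3757, (cx,cy)=(0.9980,-0.0628)
member 4 (2-3): L=3.1984, (cx,cy)=(0.6631,0.7485)
solve A·x = −loads:
  F[0-1] = +73.9889 N (tension)
  F[0-2] = -1495.1929 N (compression)
  F[1-2] = -89.1438 N (compression)
  F[1-3] = +97.8834 N (tension)
  F[2-3] = -2341.2689 N (compression)
  Rx@0 = +1454.9000 N
  Ry@0 = -62.0552 N
  Ry@2 = +1820.6352 N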